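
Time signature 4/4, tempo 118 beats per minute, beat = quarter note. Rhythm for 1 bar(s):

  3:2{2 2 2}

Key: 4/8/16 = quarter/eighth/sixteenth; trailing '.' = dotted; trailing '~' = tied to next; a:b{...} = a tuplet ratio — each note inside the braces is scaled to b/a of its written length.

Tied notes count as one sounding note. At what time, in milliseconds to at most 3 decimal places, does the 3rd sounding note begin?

note 3 onset = 8/3b = 1355.932ms

1. 0.0ms @ 0 + 677.966ms (4/3)
2. 677.966ms @ 4/3 + 677.966ms (4/3)
3. 1355.932ms @ 8/3 + 677.966ms (4/3)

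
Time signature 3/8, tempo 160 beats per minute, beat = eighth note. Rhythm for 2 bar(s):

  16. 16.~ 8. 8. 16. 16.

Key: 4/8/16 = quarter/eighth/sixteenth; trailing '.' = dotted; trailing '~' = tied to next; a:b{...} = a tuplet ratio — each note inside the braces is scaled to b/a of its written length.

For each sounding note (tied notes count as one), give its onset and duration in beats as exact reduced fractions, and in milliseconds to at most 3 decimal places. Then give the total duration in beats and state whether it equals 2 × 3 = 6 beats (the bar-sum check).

1) 0.0ms=0b +281.25ms=3/4b
2) 281.25ms=3/4b +843.75ms=9/4b
3) 1125.0ms=3b +562.5ms=3/2b
4) 1687.5ms=9/2b +281.25ms=3/4b
5) 1968.75ms=21/4b +281.25ms=3/4b
Σ=6b of 6 (160bpm 3/8) — PASS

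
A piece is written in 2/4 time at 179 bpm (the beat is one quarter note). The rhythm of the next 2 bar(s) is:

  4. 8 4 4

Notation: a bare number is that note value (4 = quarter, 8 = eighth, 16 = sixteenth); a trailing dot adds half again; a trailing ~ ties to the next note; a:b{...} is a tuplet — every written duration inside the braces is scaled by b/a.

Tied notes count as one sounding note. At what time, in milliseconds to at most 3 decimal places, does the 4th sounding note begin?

note 4 onset = 3b = 1005.587ms

1. 0.0ms @ 0 + 502.793ms (3/2)
2. 502.793ms @ 3/2 + 167.598ms (1/2)
3. 670.391ms @ 2 + 335.196ms (1)
4. 1005.587ms @ 3 + 335.196ms (1)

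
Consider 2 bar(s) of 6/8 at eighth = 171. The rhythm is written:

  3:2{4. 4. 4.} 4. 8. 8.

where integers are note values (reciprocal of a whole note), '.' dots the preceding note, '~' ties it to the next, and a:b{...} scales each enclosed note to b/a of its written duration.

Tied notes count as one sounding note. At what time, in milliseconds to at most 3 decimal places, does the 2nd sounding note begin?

note 2 onset = 2b = 701.754ms

1. 0.0ms @ 0 + 701.754ms (2)
2. 701.754ms @ 2 + 701.754ms (2)
3. 1403.509ms @ 4 + 701.754ms (2)
4. 2105.263ms @ 6 + 1052.632ms (3)
5. 3157.895ms @ 9 + 526.316ms (3/2)
6. 3684.211ms @ 21/2 + 526.316ms (3/2)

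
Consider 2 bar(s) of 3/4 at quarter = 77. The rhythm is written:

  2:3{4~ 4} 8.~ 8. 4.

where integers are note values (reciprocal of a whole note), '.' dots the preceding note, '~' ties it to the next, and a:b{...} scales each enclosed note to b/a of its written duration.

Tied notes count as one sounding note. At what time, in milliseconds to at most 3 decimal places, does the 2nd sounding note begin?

1. 0.0ms @ 0 + 2337.662ms (3)
2. 2337.662ms @ 3 + 1168.831ms (3/2)
3. 3506.494ms @ 9/2 + 1168.831ms (3/2)

note 2 onset = 3b = 2337.662ms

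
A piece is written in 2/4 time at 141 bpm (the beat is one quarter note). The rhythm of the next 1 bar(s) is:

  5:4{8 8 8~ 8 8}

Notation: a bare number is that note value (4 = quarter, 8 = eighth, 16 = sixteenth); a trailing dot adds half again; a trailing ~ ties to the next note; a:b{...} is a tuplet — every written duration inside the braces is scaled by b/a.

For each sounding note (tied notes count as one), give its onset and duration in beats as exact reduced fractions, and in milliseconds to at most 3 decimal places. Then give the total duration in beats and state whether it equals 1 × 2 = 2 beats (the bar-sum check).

1) 0.0ms=0b +170.213ms=2/5b
2) 170.213ms=2/5b +170.213ms=2/5b
3) 340.426ms=4/5b +340.426ms=4/5b
4) 680.851ms=8/5b +170.213ms=2/5b
Σ=2b of 2 (141bpm 2/4) — PASS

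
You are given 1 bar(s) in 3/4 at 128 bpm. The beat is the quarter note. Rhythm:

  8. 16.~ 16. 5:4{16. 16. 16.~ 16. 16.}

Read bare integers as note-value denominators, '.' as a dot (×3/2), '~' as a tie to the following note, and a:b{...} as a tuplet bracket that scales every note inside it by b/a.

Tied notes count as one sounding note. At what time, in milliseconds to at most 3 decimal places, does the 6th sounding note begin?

note 6 onset = 27/10b = 1265.625ms

1. 0.0ms @ 0 + 351.562ms (3/4)
2. 351.562ms @ 3/4 + 351.562ms (3/4)
3. 703.125ms @ 3/2 + 140.625ms (3/10)
4. 843.75ms @ 9/5 + 140.625ms (3/10)
5. 984.375ms @ 21/10 + 281.25ms (3/5)
6. 1265.625ms @ 27/10 + 140.625ms (3/10)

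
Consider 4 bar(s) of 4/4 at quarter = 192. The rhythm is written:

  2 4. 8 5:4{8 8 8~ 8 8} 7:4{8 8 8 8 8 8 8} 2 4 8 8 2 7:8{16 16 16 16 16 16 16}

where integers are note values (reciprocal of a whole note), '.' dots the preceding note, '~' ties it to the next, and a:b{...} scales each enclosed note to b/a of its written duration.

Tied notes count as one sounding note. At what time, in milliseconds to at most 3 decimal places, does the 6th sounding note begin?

1. 0.0ms @ 0 + 625.0ms (2)
2. 625.0ms @ 2 + 468.75ms (3/2)
3. 1093.75ms @ 7/2 + 156.25ms (1/2)
4. 1250.0ms @ 4 + 125.0ms (2/5)
5. 1375.0ms @ 22/5 + 125.0ms (2/5)
6. 1500.0ms @ 24/5 + 250.0ms (4/5)
7. 1750.0ms @ 28/5 + 125.0ms (2/5)
8. 1875.0ms @ 6 + 89.286ms (2/7)
9. 1964.286ms @ 44/7 + 89.286ms (2/7)
10. 2053.571ms @ 46/7 + 89.286ms (2/7)
11. 2142.857ms @ 48/7 + 89.286ms (2/7)
12. 2232.143ms @ 50/7 + 89.286ms (2/7)
13. 2321.429ms @ 52/7 + 89.286ms (2/7)
14. 2410.714ms @ 54/7 + 89.286ms (2/7)
15. 2500.0ms @ 8 + 625.0ms (2)
16. 3125.0ms @ 10 + 312.5ms (1)
17. 3437.5ms @ 11 + 156.25ms (1/2)
18. 3593.75ms @ 23/2 + 156.25ms (1/2)
19. 3750.0ms @ 12 + 625.0ms (2)
20. 4375.0ms @ 14 + 89.286ms (2/7)
21. 4464.286ms @ 100/7 + 89.286ms (2/7)
22. 4553.571ms @ 102/7 + 89.286ms (2/7)
23. 4642.857ms @ 104/7 + 89.286ms (2/7)
24. 4732.143ms @ 106/7 + 89.286ms (2/7)
25. 4821.429ms @ 108/7 + 89.286ms (2/7)
26. 4910.714ms @ 110/7 + 89.286ms (2/7)

note 6 onset = 24/5b = 1500.0ms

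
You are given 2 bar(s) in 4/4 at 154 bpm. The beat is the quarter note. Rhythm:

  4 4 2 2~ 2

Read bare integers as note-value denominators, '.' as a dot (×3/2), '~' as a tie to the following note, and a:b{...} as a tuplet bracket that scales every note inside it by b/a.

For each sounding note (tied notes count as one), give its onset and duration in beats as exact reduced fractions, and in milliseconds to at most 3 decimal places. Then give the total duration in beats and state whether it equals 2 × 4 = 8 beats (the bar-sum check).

1) 0.0ms=0b +389.61ms=1b
2) 389.61ms=1b +389.61ms=1b
3) 779.221ms=2b +779.221ms=2b
4) 1558.442ms=4b +1558.442ms=4b
Σ=8b of 8 (154bpm 4/4) — PASS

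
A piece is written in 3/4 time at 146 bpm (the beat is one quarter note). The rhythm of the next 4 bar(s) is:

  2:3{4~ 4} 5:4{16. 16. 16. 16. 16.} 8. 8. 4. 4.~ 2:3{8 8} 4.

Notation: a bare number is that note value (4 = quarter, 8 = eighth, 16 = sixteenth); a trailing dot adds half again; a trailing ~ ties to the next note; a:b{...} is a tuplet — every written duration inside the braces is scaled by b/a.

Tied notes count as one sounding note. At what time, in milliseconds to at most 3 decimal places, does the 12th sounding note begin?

note 12 onset = 21/2b = 4315.068ms

1. 0.0ms @ 0 + 1232.877ms (3)
2. 1232.877ms @ 3 + 123.288ms (3/10)
3. 1356.164ms @ 33/10 + 123.288ms (3/10)
4. 1479.452ms @ 18/5 + 123.288ms (3/10)
5. 1602.74ms @ 39/10 + 123.288ms (3/10)
6. 1726.027ms @ 21/5 + 123.288ms (3/10)
7. 1849.315ms @ 9/2 + 308.219ms (3/4)
8. 2157.534ms @ 21/4 + 308.219ms (3/4)
9. 2465.753ms @ 6 + 616.438ms (3/2)
10. 3082.192ms @ 15/2 + 924.658ms (9/4)
11. 4006.849ms @ 39/4 + 308.219ms (3/4)
12. 4315.068ms @ 21/2 + 616.438ms (3/2)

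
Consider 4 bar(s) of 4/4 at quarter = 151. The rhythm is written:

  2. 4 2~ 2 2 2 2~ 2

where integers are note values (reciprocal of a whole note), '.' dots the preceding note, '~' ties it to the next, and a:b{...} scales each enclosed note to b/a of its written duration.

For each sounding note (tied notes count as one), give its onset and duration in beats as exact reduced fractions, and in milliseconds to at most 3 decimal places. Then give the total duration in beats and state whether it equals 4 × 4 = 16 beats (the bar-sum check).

1) 0.0ms=0b +1192.053ms=3b
2) 1192.053ms=3b +397.351ms=1b
3) 1589.404ms=4b +1589.404ms=4b
4) 3178.808ms=8b +794.702ms=2b
5) 3973.51ms=10b +794.702ms=2b
6) 4768.212ms=12b +1589.404ms=4b
Σ=16b of 16 (151bpm 4/4) — PASS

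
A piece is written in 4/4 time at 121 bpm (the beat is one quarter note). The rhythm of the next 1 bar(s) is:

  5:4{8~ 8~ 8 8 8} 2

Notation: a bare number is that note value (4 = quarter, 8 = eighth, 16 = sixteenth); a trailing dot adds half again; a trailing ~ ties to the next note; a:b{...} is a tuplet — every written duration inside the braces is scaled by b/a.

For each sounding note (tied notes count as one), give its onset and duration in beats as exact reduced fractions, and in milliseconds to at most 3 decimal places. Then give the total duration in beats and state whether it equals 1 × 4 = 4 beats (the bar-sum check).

1) 0.0ms=0b +595.041ms=6/5b
2) 595.041ms=6/5b +198.347ms=2/5b
3) 793.388ms=8/5b +198.347ms=2/5b
4) 991.736ms=2b +991.736ms=2b
Σ=4b of 4 (121bpm 4/4) — PASS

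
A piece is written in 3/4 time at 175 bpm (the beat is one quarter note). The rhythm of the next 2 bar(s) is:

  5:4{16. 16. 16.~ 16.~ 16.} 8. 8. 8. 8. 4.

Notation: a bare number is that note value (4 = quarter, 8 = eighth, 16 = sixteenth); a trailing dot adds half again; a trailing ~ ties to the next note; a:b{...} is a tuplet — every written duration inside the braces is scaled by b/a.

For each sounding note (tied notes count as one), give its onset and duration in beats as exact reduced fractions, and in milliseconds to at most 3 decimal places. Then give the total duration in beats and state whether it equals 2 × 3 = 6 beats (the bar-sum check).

1) 0.0ms=0b +102.857ms=3/10b
2) 102.857ms=3/10b +102.857ms=3/10b
3) 205.714ms=3/5b +308.571ms=9/10b
4) 514.286ms=3/2b +257.143ms=3/4b
5) 771.429ms=9/4b +257.143ms=3/4b
6) 1028.571ms=3b +257.143ms=3/4b
7) 1285.714ms=15/4b +257.143ms=3/4b
8) 1542.857ms=9/2b +514.286ms=3/2b
Σ=6b of 6 (175bpm 3/4) — PASS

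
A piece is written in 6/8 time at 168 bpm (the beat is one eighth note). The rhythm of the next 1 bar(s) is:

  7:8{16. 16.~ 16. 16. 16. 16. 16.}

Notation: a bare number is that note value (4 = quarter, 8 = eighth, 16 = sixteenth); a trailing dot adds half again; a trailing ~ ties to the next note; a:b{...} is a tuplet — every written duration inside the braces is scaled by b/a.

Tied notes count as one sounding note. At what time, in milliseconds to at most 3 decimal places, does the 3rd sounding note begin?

note 3 onset = 18/7b = 918.367ms

1. 0.0ms @ 0 + 306.122ms (6/7)
2. 306.122ms @ 6/7 + 612.245ms (12/7)
3. 918.367ms @ 18/7 + 306.122ms (6/7)
4. 1224.49ms @ 24/7 + 306.122ms (6/7)
5. 1530.612ms @ 30/7 + 306.122ms (6/7)
6. 1836.735ms @ 36/7 + 306.122ms (6/7)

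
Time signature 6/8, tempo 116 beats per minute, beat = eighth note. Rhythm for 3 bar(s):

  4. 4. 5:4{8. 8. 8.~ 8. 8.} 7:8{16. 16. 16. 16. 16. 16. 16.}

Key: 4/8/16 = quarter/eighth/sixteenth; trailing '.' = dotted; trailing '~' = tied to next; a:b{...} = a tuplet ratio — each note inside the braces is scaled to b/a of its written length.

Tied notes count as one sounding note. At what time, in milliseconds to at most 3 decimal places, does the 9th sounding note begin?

1. 0.0ms @ 0 + 1551.724ms (3)
2. 1551.724ms @ 3 + 1551.724ms (3)
3. 3103.448ms @ 6 + 620.69ms (6/5)
4. 3724.138ms @ 36/5 + 620.69ms (6/5)
5. 4344.828ms @ 42/5 + 1241.379ms (12/5)
6. 5586.207ms @ 54/5 + 620.69ms (6/5)
7. 6206.897ms @ 12 + 443.35ms (6/7)
8. 6650.246ms @ 90/7 + 443.35ms (6/7)
9. 7093.596ms @ 96/7 + 443.35ms (6/7)
10. 7536.946ms @ 102/7 + 443.35ms (6/7)
11. 7980.296ms @ 108/7 + 443.35ms (6/7)
12. 8423.645ms @ 114/7 + 443.35ms (6/7)
13. 8866.995ms @ 120/7 + 443.35ms (6/7)

note 9 onset = 96/7b = 7093.596ms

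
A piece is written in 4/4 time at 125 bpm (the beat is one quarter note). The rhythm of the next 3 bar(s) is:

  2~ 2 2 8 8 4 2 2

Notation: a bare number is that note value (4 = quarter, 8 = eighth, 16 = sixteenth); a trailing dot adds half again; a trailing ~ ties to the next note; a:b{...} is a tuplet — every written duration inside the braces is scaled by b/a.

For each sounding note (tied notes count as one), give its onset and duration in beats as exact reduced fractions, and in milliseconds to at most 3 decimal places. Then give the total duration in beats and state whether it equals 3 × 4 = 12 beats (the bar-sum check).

1) 0.0ms=0b +1920.0ms=4b
2) 1920.0ms=4b +960.0ms=2b
3) 2880.0ms=6b +240.0ms=1/2b
4) 3120.0ms=13/2b +240.0ms=1/2b
5) 3360.0ms=7b +480.0ms=1b
6) 3840.0ms=8b +960.0ms=2b
7) 4800.0ms=10b +960.0ms=2b
Σ=12b of 12 (125bpm 4/4) — PASS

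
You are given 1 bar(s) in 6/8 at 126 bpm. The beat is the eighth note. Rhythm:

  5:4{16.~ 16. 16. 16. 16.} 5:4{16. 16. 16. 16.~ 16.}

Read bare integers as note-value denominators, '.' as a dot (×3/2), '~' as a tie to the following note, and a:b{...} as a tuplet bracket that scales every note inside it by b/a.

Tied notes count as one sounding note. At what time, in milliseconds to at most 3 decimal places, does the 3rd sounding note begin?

1. 0.0ms @ 0 + 571.429ms (6/5)
2. 571.429ms @ 6/5 + 285.714ms (3/5)
3. 857.143ms @ 9/5 + 285.714ms (3/5)
4. 1142.857ms @ 12/5 + 285.714ms (3/5)
5. 1428.571ms @ 3 + 285.714ms (3/5)
6. 1714.286ms @ 18/5 + 285.714ms (3/5)
7. 2000.0ms @ 21/5 + 285.714ms (3/5)
8. 2285.714ms @ 24/5 + 571.429ms (6/5)

note 3 onset = 9/5b = 857.143ms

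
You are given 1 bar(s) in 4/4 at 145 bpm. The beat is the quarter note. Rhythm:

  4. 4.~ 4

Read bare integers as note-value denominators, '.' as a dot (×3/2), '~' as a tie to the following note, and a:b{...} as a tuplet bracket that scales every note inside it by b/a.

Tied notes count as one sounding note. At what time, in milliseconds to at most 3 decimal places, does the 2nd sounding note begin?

note 2 onset = 3/2b = 620.69ms

1. 0.0ms @ 0 + 620.69ms (3/2)
2. 620.69ms @ 3/2 + 1034.483ms (5/2)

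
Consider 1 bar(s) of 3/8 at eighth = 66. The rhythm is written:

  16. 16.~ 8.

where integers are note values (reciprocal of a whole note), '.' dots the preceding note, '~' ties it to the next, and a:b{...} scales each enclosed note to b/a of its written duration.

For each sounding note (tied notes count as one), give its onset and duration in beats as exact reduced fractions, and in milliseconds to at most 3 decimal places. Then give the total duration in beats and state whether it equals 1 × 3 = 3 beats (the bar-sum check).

1) 0.0ms=0b +681.818ms=3/4b
2) 681.818ms=3/4b +2045.455ms=9/4b
Σ=3b of 3 (66bpm 3/8) — PASS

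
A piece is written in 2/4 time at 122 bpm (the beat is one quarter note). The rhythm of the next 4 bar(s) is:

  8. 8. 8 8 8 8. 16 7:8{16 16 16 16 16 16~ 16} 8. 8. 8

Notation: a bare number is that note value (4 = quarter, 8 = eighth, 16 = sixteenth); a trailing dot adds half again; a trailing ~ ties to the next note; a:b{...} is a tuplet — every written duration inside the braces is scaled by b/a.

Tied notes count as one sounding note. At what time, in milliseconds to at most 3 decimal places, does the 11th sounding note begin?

1. 0.0ms @ 0 + 368.852ms (3/4)
2. 368.852ms @ 3/4 + 368.852ms (3/4)
3. 737.705ms @ 3/2 + 245.902ms (1/2)
4. 983.607ms @ 2 + 245.902ms (1/2)
5. 1229.508ms @ 5/2 + 245.902ms (1/2)
6. 1475.41ms @ 3 + 368.852ms (3/4)
7. 1844.262ms @ 15/4 + 122.951ms (1/4)
8. 1967.213ms @ 4 + 140.515ms (2/7)
9. 2107.728ms @ 30/7 + 140.515ms (2/7)
10. 2248.244ms @ 32/7 + 140.515ms (2/7)
11. 2388.759ms @ 34/7 + 140.515ms (2/7)
12. 2529.274ms @ 36/7 + 140.515ms (2/7)
13. 2669.789ms @ 38/7 + 281.03ms (4/7)
14. 2950.82ms @ 6 + 368.852ms (3/4)
15. 3319.672ms @ 27/4 + 368.852ms (3/4)
16. 3688.525ms @ 15/2 + 245.902ms (1/2)

note 11 onset = 34/7b = 2388.759ms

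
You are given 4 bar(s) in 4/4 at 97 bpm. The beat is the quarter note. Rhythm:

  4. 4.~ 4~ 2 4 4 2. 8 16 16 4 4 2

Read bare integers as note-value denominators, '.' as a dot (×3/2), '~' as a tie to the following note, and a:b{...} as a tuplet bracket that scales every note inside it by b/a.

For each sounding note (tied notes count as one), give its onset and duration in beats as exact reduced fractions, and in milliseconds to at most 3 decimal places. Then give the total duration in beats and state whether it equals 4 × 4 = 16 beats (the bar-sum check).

1) 0.0ms=0b +927.835ms=3/2b
2) 927.835ms=3/2b +2783.505ms=9/2b
3) 3711.34ms=6b +618.557ms=1b
4) 4329.897ms=7b +618.557ms=1b
5) 4948.454ms=8b +1855.67ms=3b
6) 6804.124ms=11b +309.278ms=1/2b
7) 7113.402ms=23/2b +154.639ms=1/4b
8) 7268.041ms=47/4b +154.639ms=1/4b
9) 7422.68ms=12b +618.557ms=1b
10) 8041.237ms=13b +618.557ms=1b
11) 8659.794ms=14b +1237.113ms=2b
Σ=16b of 16 (97bpm 4/4) — PASS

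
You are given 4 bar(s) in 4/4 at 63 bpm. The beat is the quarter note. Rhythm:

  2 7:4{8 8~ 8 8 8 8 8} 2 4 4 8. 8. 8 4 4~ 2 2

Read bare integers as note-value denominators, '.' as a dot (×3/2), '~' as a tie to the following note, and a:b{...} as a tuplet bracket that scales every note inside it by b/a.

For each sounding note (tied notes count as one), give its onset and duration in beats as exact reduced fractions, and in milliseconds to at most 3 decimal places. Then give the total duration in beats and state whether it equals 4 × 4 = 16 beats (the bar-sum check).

1) 0.0ms=0b +1904.762ms=2b
2) 1904.762ms=2b +272.109ms=2/7b
3) 2176.871ms=16/7b +544.218ms=4/7b
4) 2721.088ms=20/7b +272.109ms=2/7b
5) 2993.197ms=22/7b +272.109ms=2/7b
6) 3265.306ms=24/7b +272.109ms=2/7b
7) 3537.415ms=26/7b +272.109ms=2/7b
8) 3809.524ms=4b +1904.762ms=2b
9) 5714.286ms=6b +952.381ms=1b
10) 6666.667ms=7b +952.381ms=1b
11) 7619.048ms=8b +714.286ms=3/4b
12) 8333.333ms=35/4b +714.286ms=3/4b
13) 9047.619ms=19/2b +476.19ms=1/2b
14) 9523.81ms=10b +952.381ms=1b
15) 10476.19ms=11b +2857.143ms=3b
16) 13333.333ms=14b +1904.762ms=2b
Σ=16b of 16 (63bpm 4/4) — PASS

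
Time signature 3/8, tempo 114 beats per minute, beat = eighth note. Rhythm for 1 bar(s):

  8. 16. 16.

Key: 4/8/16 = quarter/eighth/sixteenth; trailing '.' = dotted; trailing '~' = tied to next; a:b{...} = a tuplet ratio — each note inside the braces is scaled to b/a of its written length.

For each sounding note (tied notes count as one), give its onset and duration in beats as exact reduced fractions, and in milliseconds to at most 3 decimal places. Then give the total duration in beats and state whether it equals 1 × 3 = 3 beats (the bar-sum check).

1) 0.0ms=0b +789.474ms=3/2b
2) 789.474ms=3/2b +394.737ms=3/4b
3) 1184.211ms=9/4b +394.737ms=3/4b
Σ=3b of 3 (114bpm 3/8) — PASS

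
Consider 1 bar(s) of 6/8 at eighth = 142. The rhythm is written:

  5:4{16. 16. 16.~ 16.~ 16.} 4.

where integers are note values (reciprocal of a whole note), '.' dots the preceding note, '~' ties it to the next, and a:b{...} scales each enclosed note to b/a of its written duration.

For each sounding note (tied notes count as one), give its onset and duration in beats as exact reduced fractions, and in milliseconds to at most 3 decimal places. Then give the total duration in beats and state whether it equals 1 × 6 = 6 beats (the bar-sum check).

1) 0.0ms=0b +253.521ms=3/5b
2) 253.521ms=3/5b +253.521ms=3/5b
3) 507.042ms=6/5b +760.563ms=9/5b
4) 1267.606ms=3b +1267.606ms=3b
Σ=6b of 6 (142bpm 6/8) — PASS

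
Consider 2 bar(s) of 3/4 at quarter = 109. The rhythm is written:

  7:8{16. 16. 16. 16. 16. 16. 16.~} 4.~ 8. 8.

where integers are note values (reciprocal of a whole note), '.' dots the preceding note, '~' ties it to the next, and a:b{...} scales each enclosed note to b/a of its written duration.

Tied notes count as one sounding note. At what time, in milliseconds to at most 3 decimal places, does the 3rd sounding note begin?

1. 0.0ms @ 0 + 235.911ms (3/7)
2. 235.911ms @ 3/7 + 235.911ms (3/7)
3. 471.822ms @ 6/7 + 235.911ms (3/7)
4. 707.733ms @ 9/7 + 235.911ms (3/7)
5. 943.644ms @ 12/7 + 235.911ms (3/7)
6. 1179.554ms @ 15/7 + 235.911ms (3/7)
7. 1415.465ms @ 18/7 + 1474.443ms (75/28)
8. 2889.908ms @ 21/4 + 412.844ms (3/4)

note 3 onset = 6/7b = 471.822ms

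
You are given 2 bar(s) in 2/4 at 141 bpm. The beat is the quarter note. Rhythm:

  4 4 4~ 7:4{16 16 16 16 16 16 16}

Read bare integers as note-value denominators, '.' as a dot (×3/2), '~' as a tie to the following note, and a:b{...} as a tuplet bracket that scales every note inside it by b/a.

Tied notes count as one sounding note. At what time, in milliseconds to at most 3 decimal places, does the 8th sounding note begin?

1. 0.0ms @ 0 + 425.532ms (1)
2. 425.532ms @ 1 + 425.532ms (1)
3. 851.064ms @ 2 + 486.322ms (8/7)
4. 1337.386ms @ 22/7 + 60.79ms (1/7)
5. 1398.176ms @ 23/7 + 60.79ms (1/7)
6. 1458.967ms @ 24/7 + 60.79ms (1/7)
7. 1519.757ms @ 25/7 + 60.79ms (1/7)
8. 1580.547ms @ 26/7 + 60.79ms (1/7)
9. 1641.337ms @ 27/7 + 60.79ms (1/7)

note 8 onset = 26/7b = 1580.547ms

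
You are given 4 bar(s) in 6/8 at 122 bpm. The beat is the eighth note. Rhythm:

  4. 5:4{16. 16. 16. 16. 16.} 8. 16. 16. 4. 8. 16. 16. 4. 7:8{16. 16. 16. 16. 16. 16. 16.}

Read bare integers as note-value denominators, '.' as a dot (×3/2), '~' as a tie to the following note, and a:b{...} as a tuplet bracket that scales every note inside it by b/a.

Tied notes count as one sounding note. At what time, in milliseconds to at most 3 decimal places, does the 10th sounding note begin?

1. 0.0ms @ 0 + 1475.41ms (3)
2. 1475.41ms @ 3 + 295.082ms (3/5)
3. 1770.492ms @ 18/5 + 295.082ms (3/5)
4. 2065.574ms @ 21/5 + 295.082ms (3/5)
5. 2360.656ms @ 24/5 + 295.082ms (3/5)
6. 2655.738ms @ 27/5 + 295.082ms (3/5)
7. 2950.82ms @ 6 + 737.705ms (3/2)
8. 3688.525ms @ 15/2 + 368.852ms (3/4)
9. 4057.377ms @ 33/4 + 368.852ms (3/4)
10. 4426.23ms @ 9 + 1475.41ms (3)
11. 5901.639ms @ 12 + 737.705ms (3/2)
12. 6639.344ms @ 27/2 + 368.852ms (3/4)
13. 7008.197ms @ 57/4 + 368.852ms (3/4)
14. 7377.049ms @ 15 + 1475.41ms (3)
15. 8852.459ms @ 18 + 421.546ms (6/7)
16. 9274.005ms @ 132/7 + 421.546ms (6/7)
17. 9695.55ms @ 138/7 + 421.546ms (6/7)
18. 10117.096ms @ 144/7 + 421.546ms (6/7)
19. 10538.642ms @ 150/7 + 421.546ms (6/7)
20. 10960.187ms @ 156/7 + 421.546ms (6/7)
21. 11381.733ms @ 162/7 + 421.546ms (6/7)

note 10 onset = 9b = 4426.23ms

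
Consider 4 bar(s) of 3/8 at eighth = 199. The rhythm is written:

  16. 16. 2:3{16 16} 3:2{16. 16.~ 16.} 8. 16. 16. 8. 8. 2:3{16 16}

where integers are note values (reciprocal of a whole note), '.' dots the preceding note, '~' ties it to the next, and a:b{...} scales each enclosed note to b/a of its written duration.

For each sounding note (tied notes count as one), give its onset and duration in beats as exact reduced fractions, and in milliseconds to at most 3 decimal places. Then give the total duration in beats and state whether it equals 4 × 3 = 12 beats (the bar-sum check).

1) 0.0ms=0b +226.131ms=3/4b
2) 226.131ms=3/4b +226.131ms=3/4b
3) 452.261ms=3/2b +226.131ms=3/4b
4) 678.392ms=9/4b +226.131ms=3/4b
5) 904.523ms=3b +150.754ms=1/2b
6) 1055.276ms=7/2b +301.508ms=1b
7) 1356.784ms=9/2b +452.261ms=3/2b
8) 1809.045ms=6b +226.131ms=3/4b
9) 2035.176ms=27/4b +226.131ms=3/4b
10) 2261.307ms=15/2b +452.261ms=3/2b
11) 2713.568ms=9b +452.261ms=3/2b
12) 3165.829ms=21/2b +226.131ms=3/4b
13) 3391.96ms=45/4b +226.131ms=3/4b
Σ=12b of 12 (199bpm 3/8) — PASS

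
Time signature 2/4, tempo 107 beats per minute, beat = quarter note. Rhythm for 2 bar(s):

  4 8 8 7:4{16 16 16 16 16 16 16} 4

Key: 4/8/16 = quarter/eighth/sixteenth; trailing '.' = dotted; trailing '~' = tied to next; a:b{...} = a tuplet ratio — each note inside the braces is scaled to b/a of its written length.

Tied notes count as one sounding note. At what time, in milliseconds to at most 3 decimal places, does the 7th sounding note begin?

note 7 onset = 17/7b = 1361.816ms

1. 0.0ms @ 0 + 560.748ms (1)
2. 560.748ms @ 1 + 280.374ms (1/2)
3. 841.121ms @ 3/2 + 280.374ms (1/2)
4. 1121.495ms @ 2 + 80.107ms (1/7)
5. 1201.602ms @ 15/7 + 80.107ms (1/7)
6. 1281.709ms @ 16/7 + 80.107ms (1/7)
7. 1361.816ms @ 17/7 + 80.107ms (1/7)
8. 1441.923ms @ 18/7 + 80.107ms (1/7)
9. 1522.029ms @ 19/7 + 80.107ms (1/7)
10. 1602.136ms @ 20/7 + 80.107ms (1/7)
11. 1682.243ms @ 3 + 560.748ms (1)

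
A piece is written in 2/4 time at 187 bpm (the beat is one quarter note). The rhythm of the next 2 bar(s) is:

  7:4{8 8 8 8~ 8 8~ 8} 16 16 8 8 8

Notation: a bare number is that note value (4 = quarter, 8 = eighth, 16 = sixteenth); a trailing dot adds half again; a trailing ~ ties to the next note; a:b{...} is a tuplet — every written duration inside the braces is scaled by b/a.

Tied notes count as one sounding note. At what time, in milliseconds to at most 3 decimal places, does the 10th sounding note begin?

1. 0.0ms @ 0 + 91.673ms (2/7)
2. 91.673ms @ 2/7 + 91.673ms (2/7)
3. 183.346ms @ 4/7 + 91.673ms (2/7)
4. 275.019ms @ 6/7 + 183.346ms (4/7)
5. 458.365ms @ 10/7 + 183.346ms (4/7)
6. 641.711ms @ 2 + 80.214ms (1/4)
7. 721.925ms @ 9/4 + 80.214ms (1/4)
8. 802.139ms @ 5/2 + 160.428ms (1/2)
9. 962.567ms @ 3 + 160.428ms (1/2)
10. 1122.995ms @ 7/2 + 160.428ms (1/2)

note 10 onset = 7/2b = 1122.995ms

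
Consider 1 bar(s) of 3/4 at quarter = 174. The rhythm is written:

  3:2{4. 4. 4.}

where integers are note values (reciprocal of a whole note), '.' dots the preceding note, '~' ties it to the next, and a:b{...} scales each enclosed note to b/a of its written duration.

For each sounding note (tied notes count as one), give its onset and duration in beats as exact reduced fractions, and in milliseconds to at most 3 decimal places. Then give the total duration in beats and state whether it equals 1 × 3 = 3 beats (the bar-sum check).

1) 0.0ms=0b +344.828ms=1b
2) 344.828ms=1b +344.828ms=1b
3) 689.655ms=2b +344.828ms=1b
Σ=3b of 3 (174bpm 3/4) — PASS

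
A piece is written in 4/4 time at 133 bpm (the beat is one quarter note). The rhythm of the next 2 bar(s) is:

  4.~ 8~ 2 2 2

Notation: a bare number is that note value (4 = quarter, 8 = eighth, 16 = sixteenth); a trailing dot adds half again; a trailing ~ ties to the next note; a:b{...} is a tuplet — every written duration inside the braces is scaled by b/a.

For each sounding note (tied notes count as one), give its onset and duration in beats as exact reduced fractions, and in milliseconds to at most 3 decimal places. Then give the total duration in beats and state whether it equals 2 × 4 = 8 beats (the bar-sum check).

1) 0.0ms=0b +1804.511ms=4b
2) 1804.511ms=4b +902.256ms=2b
3) 2706.767ms=6b +902.256ms=2b
Σ=8b of 8 (133bpm 4/4) — PASS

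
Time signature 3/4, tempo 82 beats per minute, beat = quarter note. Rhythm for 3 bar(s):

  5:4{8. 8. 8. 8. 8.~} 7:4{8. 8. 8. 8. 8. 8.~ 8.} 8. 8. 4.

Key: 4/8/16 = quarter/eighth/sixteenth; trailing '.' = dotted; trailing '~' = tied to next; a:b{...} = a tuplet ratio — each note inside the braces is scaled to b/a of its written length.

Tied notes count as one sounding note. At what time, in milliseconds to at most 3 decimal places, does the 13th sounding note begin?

note 13 onset = 15/2b = 5487.805ms

1. 0.0ms @ 0 + 439.024ms (3/5)
2. 439.024ms @ 3/5 + 439.024ms (3/5)
3. 878.049ms @ 6/5 + 439.024ms (3/5)
4. 1317.073ms @ 9/5 + 439.024ms (3/5)
5. 1756.098ms @ 12/5 + 752.613ms (36/35)
6. 2508.711ms @ 24/7 + 313.589ms (3/7)
7. 2822.3ms @ 27/7 + 313.589ms (3/7)
8. 3135.889ms @ 30/7 + 313.589ms (3/7)
9. 3449.477ms @ 33/7 + 313.589ms (3/7)
10. 3763.066ms @ 36/7 + 627.178ms (6/7)
11. 4390.244ms @ 6 + 548.78ms (3/4)
12. 4939.024ms @ 27/4 + 548.78ms (3/4)
13. 5487.805ms @ 15/2 + 1097.561ms (3/2)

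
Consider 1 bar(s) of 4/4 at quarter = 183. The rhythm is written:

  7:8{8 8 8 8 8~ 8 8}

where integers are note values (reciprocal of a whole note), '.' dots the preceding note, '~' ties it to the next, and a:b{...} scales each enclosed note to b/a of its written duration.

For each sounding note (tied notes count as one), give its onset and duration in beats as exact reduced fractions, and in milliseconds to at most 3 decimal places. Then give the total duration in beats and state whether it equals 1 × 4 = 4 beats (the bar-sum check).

1) 0.0ms=0b +187.354ms=4/7b
2) 187.354ms=4/7b +187.354ms=4/7b
3) 374.707ms=8/7b +187.354ms=4/7b
4) 562.061ms=12/7b +187.354ms=4/7b
5) 749.415ms=16/7b +374.707ms=8/7b
6) 1124.122ms=24/7b +187.354ms=4/7b
Σ=4b of 4 (183bpm 4/4) — PASS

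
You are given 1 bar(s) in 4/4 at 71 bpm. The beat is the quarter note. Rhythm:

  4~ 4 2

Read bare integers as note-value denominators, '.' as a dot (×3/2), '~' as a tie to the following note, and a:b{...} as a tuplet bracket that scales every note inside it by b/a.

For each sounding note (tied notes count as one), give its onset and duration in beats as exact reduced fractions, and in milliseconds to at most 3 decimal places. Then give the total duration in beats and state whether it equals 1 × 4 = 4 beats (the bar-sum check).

1) 0.0ms=0b +1690.141ms=2b
2) 1690.141ms=2b +1690.141ms=2b
Σ=4b of 4 (71bpm 4/4) — PASS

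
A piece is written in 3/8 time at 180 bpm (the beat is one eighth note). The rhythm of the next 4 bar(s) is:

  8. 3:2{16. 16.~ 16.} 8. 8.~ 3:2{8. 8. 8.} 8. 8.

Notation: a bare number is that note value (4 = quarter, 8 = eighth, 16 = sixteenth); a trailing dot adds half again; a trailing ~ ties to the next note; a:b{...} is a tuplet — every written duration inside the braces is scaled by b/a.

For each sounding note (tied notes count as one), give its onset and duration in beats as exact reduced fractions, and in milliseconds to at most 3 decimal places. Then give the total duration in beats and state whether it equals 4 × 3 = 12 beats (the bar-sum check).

1) 0.0ms=0b +500.0ms=3/2b
2) 500.0ms=3/2b +166.667ms=1/2b
3) 666.667ms=2b +333.333ms=1b
4) 1000.0ms=3b +500.0ms=3/2b
5) 1500.0ms=9/2b +833.333ms=5/2b
6) 2333.333ms=7b +333.333ms=1b
7) 2666.667ms=8b +333.333ms=1b
8) 3000.0ms=9b +500.0ms=3/2b
9) 3500.0ms=21/2b +500.0ms=3/2b
Σ=12b of 12 (180bpm 3/8) — PASS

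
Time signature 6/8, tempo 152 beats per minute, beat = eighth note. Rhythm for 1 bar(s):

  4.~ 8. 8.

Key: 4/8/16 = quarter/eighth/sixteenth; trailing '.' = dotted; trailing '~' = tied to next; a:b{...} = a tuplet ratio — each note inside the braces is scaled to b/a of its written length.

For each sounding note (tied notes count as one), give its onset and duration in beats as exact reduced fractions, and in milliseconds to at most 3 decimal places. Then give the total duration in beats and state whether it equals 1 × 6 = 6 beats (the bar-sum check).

1) 0.0ms=0b +1776.316ms=9/2b
2) 1776.316ms=9/2b +592.105ms=3/2b
Σ=6b of 6 (152bpm 6/8) — PASS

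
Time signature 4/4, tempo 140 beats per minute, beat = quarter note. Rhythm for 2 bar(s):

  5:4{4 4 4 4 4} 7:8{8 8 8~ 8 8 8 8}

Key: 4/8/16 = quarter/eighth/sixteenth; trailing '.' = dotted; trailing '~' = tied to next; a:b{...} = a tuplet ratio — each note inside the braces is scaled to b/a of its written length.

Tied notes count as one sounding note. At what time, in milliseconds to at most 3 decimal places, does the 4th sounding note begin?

note 4 onset = 12/5b = 1028.571ms

1. 0.0ms @ 0 + 342.857ms (4/5)
2. 342.857ms @ 4/5 + 342.857ms (4/5)
3. 685.714ms @ 8/5 + 342.857ms (4/5)
4. 1028.571ms @ 12/5 + 342.857ms (4/5)
5. 1371.429ms @ 16/5 + 342.857ms (4/5)
6. 1714.286ms @ 4 + 244.898ms (4/7)
7. 1959.184ms @ 32/7 + 244.898ms (4/7)
8. 2204.082ms @ 36/7 + 489.796ms (8/7)
9. 2693.878ms @ 44/7 + 244.898ms (4/7)
10. 2938.776ms @ 48/7 + 244.898ms (4/7)
11. 3183.673ms @ 52/7 + 244.898ms (4/7)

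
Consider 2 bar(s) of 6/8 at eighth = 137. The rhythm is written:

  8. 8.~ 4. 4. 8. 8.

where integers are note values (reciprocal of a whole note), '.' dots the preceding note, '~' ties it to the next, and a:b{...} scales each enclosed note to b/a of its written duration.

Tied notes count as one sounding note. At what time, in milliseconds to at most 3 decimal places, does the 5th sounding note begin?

1. 0.0ms @ 0 + 656.934ms (3/2)
2. 656.934ms @ 3/2 + 1970.803ms (9/2)
3. 2627.737ms @ 6 + 1313.869ms (3)
4. 3941.606ms @ 9 + 656.934ms (3/2)
5. 4598.54ms @ 21/2 + 656.934ms (3/2)

note 5 onset = 21/2b = 4598.54ms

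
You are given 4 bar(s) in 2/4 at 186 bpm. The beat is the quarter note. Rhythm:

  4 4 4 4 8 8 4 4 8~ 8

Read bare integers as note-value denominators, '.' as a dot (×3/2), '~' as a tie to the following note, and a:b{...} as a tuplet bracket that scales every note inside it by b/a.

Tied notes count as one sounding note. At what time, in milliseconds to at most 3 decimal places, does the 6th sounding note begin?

1. 0.0ms @ 0 + 322.581ms (1)
2. 322.581ms @ 1 + 322.581ms (1)
3. 645.161ms @ 2 + 322.581ms (1)
4. 967.742ms @ 3 + 322.581ms (1)
5. 1290.323ms @ 4 + 161.29ms (1/2)
6. 1451.613ms @ 9/2 + 161.29ms (1/2)
7. 1612.903ms @ 5 + 322.581ms (1)
8. 1935.484ms @ 6 + 322.581ms (1)
9. 2258.065ms @ 7 + 322.581ms (1)

note 6 onset = 9/2b = 1451.613ms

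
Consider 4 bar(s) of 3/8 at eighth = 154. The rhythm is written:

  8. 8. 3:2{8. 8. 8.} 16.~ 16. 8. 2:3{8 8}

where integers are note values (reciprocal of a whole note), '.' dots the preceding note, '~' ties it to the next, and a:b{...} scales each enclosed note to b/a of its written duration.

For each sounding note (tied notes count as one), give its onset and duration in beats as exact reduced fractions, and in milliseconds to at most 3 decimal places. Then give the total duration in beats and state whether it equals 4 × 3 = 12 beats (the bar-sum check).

1) 0.0ms=0b +584.416ms=3/2b
2) 584.416ms=3/2b +584.416ms=3/2b
3) 1168.831ms=3b +389.61ms=1b
4) 1558.442ms=4b +389.61ms=1b
5) 1948.052ms=5b +389.61ms=1b
6) 2337.662ms=6b +584.416ms=3/2b
7) 2922.078ms=15/2b +584.416ms=3/2b
8) 3506.494ms=9b +584.416ms=3/2b
9) 4090.909ms=21/2b +584.416ms=3/2b
Σ=12b of 12 (154bpm 3/8) — PASS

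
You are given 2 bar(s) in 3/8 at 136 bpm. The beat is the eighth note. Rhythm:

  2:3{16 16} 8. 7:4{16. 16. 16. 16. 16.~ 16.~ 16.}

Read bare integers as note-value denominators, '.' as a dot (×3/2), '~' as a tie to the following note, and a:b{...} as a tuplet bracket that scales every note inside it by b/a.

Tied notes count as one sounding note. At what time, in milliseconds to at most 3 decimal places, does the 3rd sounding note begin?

1. 0.0ms @ 0 + 330.882ms (3/4)
2. 330.882ms @ 3/4 + 330.882ms (3/4)
3. 661.765ms @ 3/2 + 661.765ms (3/2)
4. 1323.529ms @ 3 + 189.076ms (3/7)
5. 1512.605ms @ 24/7 + 189.076ms (3/7)
6. 1701.681ms @ 27/7 + 189.076ms (3/7)
7. 1890.756ms @ 30/7 + 189.076ms (3/7)
8. 2079.832ms @ 33/7 + 567.227ms (9/7)

note 3 onset = 3/2b = 661.765ms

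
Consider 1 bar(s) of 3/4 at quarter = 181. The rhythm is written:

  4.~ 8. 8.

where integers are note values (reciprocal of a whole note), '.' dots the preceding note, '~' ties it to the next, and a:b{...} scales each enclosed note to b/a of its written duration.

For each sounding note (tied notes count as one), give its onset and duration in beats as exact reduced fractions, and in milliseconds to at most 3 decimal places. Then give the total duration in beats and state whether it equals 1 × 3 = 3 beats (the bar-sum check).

1) 0.0ms=0b +745.856ms=9/4b
2) 745.856ms=9/4b +248.619ms=3/4b
Σ=3b of 3 (181bpm 3/4) — PASS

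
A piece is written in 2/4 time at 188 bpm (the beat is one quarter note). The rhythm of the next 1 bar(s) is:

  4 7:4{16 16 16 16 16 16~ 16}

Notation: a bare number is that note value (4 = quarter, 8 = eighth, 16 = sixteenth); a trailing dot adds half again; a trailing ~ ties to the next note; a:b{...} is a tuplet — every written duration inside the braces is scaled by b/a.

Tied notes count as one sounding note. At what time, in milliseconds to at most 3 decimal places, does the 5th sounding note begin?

note 5 onset = 10/7b = 455.927ms

1. 0.0ms @ 0 + 319.149ms (1)
2. 319.149ms @ 1 + 45.593ms (1/7)
3. 364.742ms @ 8/7 + 45.593ms (1/7)
4. 410.334ms @ 9/7 + 45.593ms (1/7)
5. 455.927ms @ 10/7 + 45.593ms (1/7)
6. 501.52ms @ 11/7 + 45.593ms (1/7)
7. 547.112ms @ 12/7 + 91.185ms (2/7)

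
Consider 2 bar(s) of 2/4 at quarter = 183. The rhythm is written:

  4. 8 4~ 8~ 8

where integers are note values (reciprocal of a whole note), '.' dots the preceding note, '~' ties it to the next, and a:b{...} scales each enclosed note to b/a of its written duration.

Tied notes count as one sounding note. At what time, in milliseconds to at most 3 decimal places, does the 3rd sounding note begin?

1. 0.0ms @ 0 + 491.803ms (3/2)
2. 491.803ms @ 3/2 + 163.934ms (1/2)
3. 655.738ms @ 2 + 655.738ms (2)

note 3 onset = 2b = 655.738ms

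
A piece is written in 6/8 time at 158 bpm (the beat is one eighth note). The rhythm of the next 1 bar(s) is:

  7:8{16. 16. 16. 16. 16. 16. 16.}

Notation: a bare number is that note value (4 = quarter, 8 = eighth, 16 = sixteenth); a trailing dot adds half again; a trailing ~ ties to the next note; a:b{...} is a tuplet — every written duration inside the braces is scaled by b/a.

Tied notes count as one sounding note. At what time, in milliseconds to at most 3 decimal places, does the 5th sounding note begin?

1. 0.0ms @ 0 + 325.497ms (6/7)
2. 325.497ms @ 6/7 + 325.497ms (6/7)
3. 650.995ms @ 12/7 + 325.497ms (6/7)
4. 976.492ms @ 18/7 + 325.497ms (6/7)
5. 1301.989ms @ 24/7 + 325.497ms (6/7)
6. 1627.486ms @ 30/7 + 325.497ms (6/7)
7. 1952.984ms @ 36/7 + 325.497ms (6/7)

note 5 onset = 24/7b = 1301.989ms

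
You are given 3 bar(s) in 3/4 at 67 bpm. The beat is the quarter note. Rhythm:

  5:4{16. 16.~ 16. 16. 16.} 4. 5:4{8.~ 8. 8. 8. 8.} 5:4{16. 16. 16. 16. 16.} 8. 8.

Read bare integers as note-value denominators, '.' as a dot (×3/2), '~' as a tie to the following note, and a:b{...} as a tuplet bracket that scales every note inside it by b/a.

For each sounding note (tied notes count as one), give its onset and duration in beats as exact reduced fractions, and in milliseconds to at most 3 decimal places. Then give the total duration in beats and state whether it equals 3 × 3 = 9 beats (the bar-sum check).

1) 0.0ms=0b +268.657ms=3/10b
2) 268.657ms=3/10b +537.313ms=3/5b
3) 805.97ms=9/10b +268.657ms=3/10b
4) 1074.627ms=6/5b +268.657ms=3/10b
5) 1343.284ms=3/2b +1343.284ms=3/2b
6) 2686.567ms=3b +1074.627ms=6/5b
7) 3761.194ms=21/5b +537.313ms=3/5b
8) 4298.507ms=24/5b +537.313ms=3/5b
9) 4835.821ms=27/5b +537.313ms=3/5b
10) 5373.134ms=6b +268.657ms=3/10b
11) 5641.791ms=63/10b +268.657ms=3/10b
12) 5910.448ms=33/5b +268.657ms=3/10b
13) 6179.104ms=69/10b +268.657ms=3/10b
14) 6447.761ms=36/5b +268.657ms=3/10b
15) 6716.418ms=15/2b +671.642ms=3/4b
16) 7388.06ms=33/4b +671.642ms=3/4b
Σ=9b of 9 (67bpm 3/4) — PASS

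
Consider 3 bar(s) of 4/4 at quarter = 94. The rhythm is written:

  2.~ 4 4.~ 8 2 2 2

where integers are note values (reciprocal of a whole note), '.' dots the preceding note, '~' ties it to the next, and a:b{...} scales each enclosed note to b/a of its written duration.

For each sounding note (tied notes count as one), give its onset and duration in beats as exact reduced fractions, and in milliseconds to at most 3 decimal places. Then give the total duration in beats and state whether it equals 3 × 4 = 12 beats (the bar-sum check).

1) 0.0ms=0b +2553.191ms=4b
2) 2553.191ms=4b +1276.596ms=2b
3) 3829.787ms=6b +1276.596ms=2b
4) 5106.383ms=8b +1276.596ms=2b
5) 6382.979ms=10b +1276.596ms=2b
Σ=12b of 12 (94bpm 4/4) — PASS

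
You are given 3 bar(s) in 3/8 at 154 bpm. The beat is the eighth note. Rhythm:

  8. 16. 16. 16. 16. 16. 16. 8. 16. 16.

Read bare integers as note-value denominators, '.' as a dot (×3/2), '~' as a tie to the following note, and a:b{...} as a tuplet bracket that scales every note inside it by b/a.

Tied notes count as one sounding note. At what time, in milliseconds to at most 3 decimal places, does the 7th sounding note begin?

note 7 onset = 21/4b = 2045.455ms

1. 0.0ms @ 0 + 584.416ms (3/2)
2. 584.416ms @ 3/2 + 292.208ms (3/4)
3. 876.623ms @ 9/4 + 292.208ms (3/4)
4. 1168.831ms @ 3 + 292.208ms (3/4)
5. 1461.039ms @ 15/4 + 292.208ms (3/4)
6. 1753.247ms @ 9/2 + 292.208ms (3/4)
7. 2045.455ms @ 21/4 + 292.208ms (3/4)
8. 2337.662ms @ 6 + 584.416ms (3/2)
9. 2922.078ms @ 15/2 + 292.208ms (3/4)
10. 3214.286ms @ 33/4 + 292.208ms (3/4)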